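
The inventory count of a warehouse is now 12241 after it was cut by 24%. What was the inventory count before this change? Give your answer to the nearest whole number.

16107

The overall multiplier applied was 0.76.
So the original inventory count was 12241 ÷ 0.76 ≈ 16107.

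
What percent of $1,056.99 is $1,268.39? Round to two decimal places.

$1,268.39 ÷ $1,056.99 ≈ 120.00%.

120.00%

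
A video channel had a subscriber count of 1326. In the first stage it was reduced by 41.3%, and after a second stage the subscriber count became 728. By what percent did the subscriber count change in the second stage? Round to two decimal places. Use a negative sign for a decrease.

After the first stage: 1326 × 0.587 = 778.362.
Second-stage multiplier: 728 ÷ 778.362 ≈ 0.935297.
That is a change of -6.47%.

-6.47%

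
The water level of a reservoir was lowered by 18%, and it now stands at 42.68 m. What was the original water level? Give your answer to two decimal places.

52.05 m

The overall multiplier applied was 0.82.
So the original water level was 42.68 ÷ 0.82 ≈ 52.05 m.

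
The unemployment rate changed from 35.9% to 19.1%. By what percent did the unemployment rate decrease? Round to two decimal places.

46.80%

The change is 19.1 − 35.9 = -16.8 percentage points.
Relative to the original 35.9%, that is -16.8 ÷ 35.9 ≈ -46.80%.
So the unemployment rate fell by 46.80%.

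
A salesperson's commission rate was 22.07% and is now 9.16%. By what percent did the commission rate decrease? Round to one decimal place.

58.5%

The change is 9.16 − 22.07 = -12.91 percentage points.
Relative to the original 22.07%, that is -12.91 ÷ 22.07 ≈ -58.5%.
So the commission rate fell by 58.5%.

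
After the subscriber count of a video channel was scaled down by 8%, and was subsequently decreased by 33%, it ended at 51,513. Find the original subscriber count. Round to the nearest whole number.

83,571

The overall multiplier applied was 0.92 × 0.67 = 0.6164.
So the original subscriber count was 51,513 ÷ 0.6164 ≈ 83,571.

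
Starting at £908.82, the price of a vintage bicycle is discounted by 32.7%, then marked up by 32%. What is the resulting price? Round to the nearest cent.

£807.36

After the 32.7% decrease: £908.82 × 0.673 = £611.63586.
32% increase: £611.63586 × 1.32 = £807.3593352 ≈ £807.36.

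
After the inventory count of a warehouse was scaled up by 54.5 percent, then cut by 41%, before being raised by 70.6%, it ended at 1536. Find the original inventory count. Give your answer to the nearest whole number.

The overall multiplier applied was 1.545 × 0.59 × 1.706 = 1.5551043.
So the original inventory count was 1536 ÷ 1.5551043 ≈ 988.

988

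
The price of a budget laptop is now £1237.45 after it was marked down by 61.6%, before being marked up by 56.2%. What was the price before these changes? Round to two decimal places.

£2063.08

Undoing the 56.2% increase: £1237.45 ÷ 1.562 ≈ £792.221511.
Undoing the 61.6% decrease: £792.221511 ÷ 0.384 ≈ £2063.08.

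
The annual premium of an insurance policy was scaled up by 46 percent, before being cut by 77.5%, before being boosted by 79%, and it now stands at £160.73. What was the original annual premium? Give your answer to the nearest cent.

The overall multiplier applied was 1.46 × 0.225 × 1.79 = 0.588015.
So the original annual premium was £160.73 ÷ 0.588015 ≈ £273.34.

£273.34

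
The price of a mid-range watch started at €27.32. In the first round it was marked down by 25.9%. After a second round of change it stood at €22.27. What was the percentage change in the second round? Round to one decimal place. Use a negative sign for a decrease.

10.0%

After the first round: €27.32 × 0.741 = €20.24412.
Second-round multiplier: €22.27 ÷ €20.24412 ≈ 1.10007.
That is a change of 10.0%.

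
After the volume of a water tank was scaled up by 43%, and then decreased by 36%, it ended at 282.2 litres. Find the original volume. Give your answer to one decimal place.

Undoing the 36% decrease: 282.2 ÷ 0.64 = 440.9375.
Undoing the 43% increase: 440.9375 ÷ 1.43 ≈ 308.3 litres.

308.3 litres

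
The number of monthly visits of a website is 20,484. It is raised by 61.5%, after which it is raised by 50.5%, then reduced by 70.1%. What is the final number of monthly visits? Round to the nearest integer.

14,887

Each change multiplies by a factor: 1.615 × 1.505 × 0.299 = 0.726741925.
20,484 × 0.726741925 = 14886.5815917 ≈ 14,887.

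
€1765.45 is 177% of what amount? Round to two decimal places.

€1765.45 ÷ 1.77 ≈ €997.43.

€997.43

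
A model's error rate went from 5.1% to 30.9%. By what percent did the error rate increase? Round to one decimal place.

505.9%

The change is 30.9 − 5.1 = 25.8 percentage points.
Relative to the original 5.1%, that is 25.8 ÷ 5.1 ≈ 505.9%.
So the error rate rose by 505.9%.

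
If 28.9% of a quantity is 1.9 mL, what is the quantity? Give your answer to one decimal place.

1.9 mL ÷ 0.289 ≈ 6.6 mL.

6.6 mL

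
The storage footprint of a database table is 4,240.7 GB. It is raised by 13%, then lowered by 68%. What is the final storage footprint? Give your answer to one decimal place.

1,533.4 GB

13% increase: 4,240.7 × 1.13 = 4791.991.
68% decrease: 4791.991 × 0.32 = 1533.43712 ≈ 1,533.4.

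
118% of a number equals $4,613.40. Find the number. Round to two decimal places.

$3,909.66

$4,613.40 ÷ 1.18 ≈ $3,909.66.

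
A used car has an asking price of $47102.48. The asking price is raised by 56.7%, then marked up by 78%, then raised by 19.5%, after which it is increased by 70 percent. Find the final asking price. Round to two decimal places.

$266900.63

Each change multiplies by a factor: 1.567 × 1.78 × 1.195 × 1.7 = 5.66638169.
$47102.48 × 5.66638169 = $266900.6302255912 ≈ $266900.63.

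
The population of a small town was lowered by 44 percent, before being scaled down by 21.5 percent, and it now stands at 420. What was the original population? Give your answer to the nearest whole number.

955

Undoing the 21.5% decrease: 420 ÷ 0.785 ≈ 535.031847.
Undoing the 44% decrease: 535.031847 ÷ 0.56 ≈ 955.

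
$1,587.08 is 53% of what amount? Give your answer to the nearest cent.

$2,994.49

$1,587.08 ÷ 0.53 ≈ $2,994.49.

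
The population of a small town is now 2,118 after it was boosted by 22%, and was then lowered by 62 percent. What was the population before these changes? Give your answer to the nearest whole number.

Undoing the 62% decrease: 2,118 ÷ 0.38 ≈ 5573.684211.
Undoing the 22% increase: 5573.684211 ÷ 1.22 ≈ 4,569.

4,569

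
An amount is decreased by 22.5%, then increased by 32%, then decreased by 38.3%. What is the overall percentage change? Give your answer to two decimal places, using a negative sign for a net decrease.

-36.88%

A 22.5% decrease multiplies by 0.775.
Then a 32% increase: 0.775 × 1.32 = 1.023.
Then a 38.3% decrease: 1.023 × 0.617 = 0.631191.
Overall factor 0.631191, i.e. -36.88%.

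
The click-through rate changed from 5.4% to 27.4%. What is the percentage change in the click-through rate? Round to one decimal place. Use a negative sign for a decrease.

The change is 27.4 − 5.4 = 22.0 percentage points.
Relative to the original 5.4%, that is 22.0 ÷ 5.4 ≈ 407.4%.

407.4%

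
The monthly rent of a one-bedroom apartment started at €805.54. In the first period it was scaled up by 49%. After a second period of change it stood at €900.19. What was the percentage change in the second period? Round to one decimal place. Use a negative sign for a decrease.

-25.0%

After the first period: €805.54 × 1.49 = €1200.2546.
Second-period multiplier: €900.19 ÷ €1200.2546 ≈ 0.75.
That is a change of -25.0%.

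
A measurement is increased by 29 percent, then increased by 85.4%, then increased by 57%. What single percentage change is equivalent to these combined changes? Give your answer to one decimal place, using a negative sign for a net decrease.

A 29% increase multiplies by 1.29.
Then an 85.4% increase: 1.29 × 1.854 = 2.39166.
Then a 57% increase: 2.39166 × 1.57 = 3.7549062.
Overall factor 3.7549062, i.e. 275.5%.

275.5%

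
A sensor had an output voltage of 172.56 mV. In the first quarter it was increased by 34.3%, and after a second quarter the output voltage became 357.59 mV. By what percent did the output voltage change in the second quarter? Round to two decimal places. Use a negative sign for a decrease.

54.30%

After the first quarter: 172.56 × 1.343 = 231.74808.
Second-quarter multiplier: 357.59 ÷ 231.74808 ≈ 1.543012.
That is a change of 54.30%.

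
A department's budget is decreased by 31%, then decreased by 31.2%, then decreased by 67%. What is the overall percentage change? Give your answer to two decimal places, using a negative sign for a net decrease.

The combined multiplier is 0.69 × 0.688 × 0.33 = 0.1566576.
That corresponds to a decrease of 84.33%.

-84.33%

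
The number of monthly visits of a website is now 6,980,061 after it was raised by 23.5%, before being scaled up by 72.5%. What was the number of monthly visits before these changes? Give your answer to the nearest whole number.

The overall multiplier applied was 1.235 × 1.725 = 2.130375.
So the original number of monthly visits was 6,980,061 ÷ 2.130375 ≈ 3,276,447.

3,276,447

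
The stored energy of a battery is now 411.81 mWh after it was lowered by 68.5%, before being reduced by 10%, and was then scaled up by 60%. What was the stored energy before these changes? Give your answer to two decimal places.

907.87 mWh

The overall multiplier applied was 0.315 × 0.9 × 1.6 = 0.4536.
So the original stored energy was 411.81 ÷ 0.4536 ≈ 907.87 mWh.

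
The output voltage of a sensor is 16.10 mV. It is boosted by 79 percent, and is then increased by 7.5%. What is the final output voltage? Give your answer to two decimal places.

Each change multiplies by a factor: 1.79 × 1.075 = 1.92425.
16.10 × 1.92425 = 30.980425 ≈ 30.98.

30.98 mV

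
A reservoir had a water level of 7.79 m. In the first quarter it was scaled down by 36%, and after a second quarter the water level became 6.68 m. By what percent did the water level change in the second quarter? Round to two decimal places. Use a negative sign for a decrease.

33.99%

After the first quarter: 7.79 × 0.64 = 4.9856.
Second-quarter multiplier: 6.68 ÷ 4.9856 ≈ 1.339859.
That is a change of 33.99%.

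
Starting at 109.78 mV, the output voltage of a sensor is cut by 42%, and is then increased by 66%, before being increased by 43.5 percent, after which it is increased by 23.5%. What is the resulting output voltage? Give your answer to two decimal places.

187.32 mV

Each change multiplies by a factor: 0.58 × 1.66 × 1.435 × 1.235 = 1.70629823.
109.78 × 1.70629823 = 187.3174196894 ≈ 187.32.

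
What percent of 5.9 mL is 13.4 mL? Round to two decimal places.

227.12%

13.4 mL ÷ 5.9 mL ≈ 227.12%.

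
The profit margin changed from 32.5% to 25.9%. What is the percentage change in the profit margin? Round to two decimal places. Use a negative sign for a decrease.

-20.31%

The change is 25.9 − 32.5 = -6.6 percentage points.
Relative to the original 32.5%, that is -6.6 ÷ 32.5 ≈ -20.31%.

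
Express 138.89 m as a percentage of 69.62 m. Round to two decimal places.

199.50%

138.89 m ÷ 69.62 m ≈ 199.50%.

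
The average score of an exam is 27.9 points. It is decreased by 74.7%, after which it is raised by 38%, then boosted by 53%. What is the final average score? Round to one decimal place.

After the 74.7% decrease: 27.9 × 0.253 = 7.0587.
After the 38% increase: 7.0587 × 1.38 = 9.741006.
After the 53% increase: 9.741006 × 1.53 = 14.90373918 ≈ 14.9.

14.9 points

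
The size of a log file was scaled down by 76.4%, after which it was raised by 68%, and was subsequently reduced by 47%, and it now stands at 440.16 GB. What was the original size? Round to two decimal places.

The overall multiplier applied was 0.236 × 1.68 × 0.53 = 0.2101344.
So the original size was 440.16 ÷ 0.2101344 ≈ 2094.66 GB.

2094.66 GB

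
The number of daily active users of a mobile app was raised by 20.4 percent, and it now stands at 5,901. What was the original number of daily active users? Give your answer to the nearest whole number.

The overall multiplier applied was 1.204.
So the original number of daily active users was 5,901 ÷ 1.204 ≈ 4,901.

4,901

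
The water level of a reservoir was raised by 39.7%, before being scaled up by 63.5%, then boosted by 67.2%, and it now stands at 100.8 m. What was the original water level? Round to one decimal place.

26.4 m

The overall multiplier applied was 1.397 × 1.635 × 1.672 = 3.81900684.
So the original water level was 100.8 ÷ 3.81900684 ≈ 26.4 m.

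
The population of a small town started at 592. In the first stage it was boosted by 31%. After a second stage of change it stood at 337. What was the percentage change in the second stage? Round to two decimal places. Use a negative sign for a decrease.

After the first stage: 592 × 1.31 = 775.52.
Second-stage multiplier: 337 ÷ 775.52 ≈ 0.434547.
That is a change of -56.55%.

-56.55%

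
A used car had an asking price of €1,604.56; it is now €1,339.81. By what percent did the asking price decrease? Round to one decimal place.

16.5%

Change: €1,339.81 − €1,604.56 = -€264.75.
Relative to the original: -€264.75 ÷ €1,604.56 ≈ -16.5%.
So the asking price decreased by 16.5%.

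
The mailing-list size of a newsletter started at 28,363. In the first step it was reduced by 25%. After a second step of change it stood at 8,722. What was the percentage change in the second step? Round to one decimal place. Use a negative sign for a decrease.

After the first step: 28,363 × 0.75 = 21272.25.
Second-step multiplier: 8,722 ÷ 21272.25 ≈ 0.41002.
That is a change of -59.0%.

-59.0%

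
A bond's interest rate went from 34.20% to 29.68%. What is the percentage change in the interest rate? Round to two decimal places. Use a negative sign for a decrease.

-13.22%

The change is 29.68 − 34.20 = -4.52 percentage points.
Relative to the original 34.20%, that is -4.52 ÷ 34.20 ≈ -13.22%.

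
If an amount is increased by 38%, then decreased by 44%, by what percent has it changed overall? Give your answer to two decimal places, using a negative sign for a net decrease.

-22.72%

A 38% increase multiplies by 1.38.
Then a 44% decrease: 1.38 × 0.56 = 0.7728.
Overall factor 0.7728, i.e. -22.72%.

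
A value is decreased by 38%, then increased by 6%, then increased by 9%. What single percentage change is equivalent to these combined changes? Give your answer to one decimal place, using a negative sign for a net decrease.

-28.4%

The combined multiplier is 0.62 × 1.06 × 1.09 = 0.716348.
That corresponds to a decrease of 28.4%.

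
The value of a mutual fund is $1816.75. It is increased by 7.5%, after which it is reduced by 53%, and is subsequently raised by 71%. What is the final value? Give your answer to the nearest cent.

$1569.63

Apply the 7.5% increase: $1816.75 × 1.075 = $1953.00625.
53% decrease: $1953.00625 × 0.47 = $917.9129375.
After the 71% increase: $917.9129375 × 1.71 = $1569.631123125 ≈ $1569.63.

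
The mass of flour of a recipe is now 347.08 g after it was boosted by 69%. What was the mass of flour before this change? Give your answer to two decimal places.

205.37 g

The overall multiplier applied was 1.69.
So the original mass of flour was 347.08 ÷ 1.69 ≈ 205.37 g.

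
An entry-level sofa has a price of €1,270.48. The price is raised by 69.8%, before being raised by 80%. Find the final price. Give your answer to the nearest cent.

69.8% increase: €1,270.48 × 1.698 = €2157.27504.
After the 80% increase: €2157.27504 × 1.8 = €3883.095072 ≈ €3,883.10.

€3,883.10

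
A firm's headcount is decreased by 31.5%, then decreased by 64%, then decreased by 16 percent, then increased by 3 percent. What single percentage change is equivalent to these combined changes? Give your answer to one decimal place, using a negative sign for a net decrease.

-78.7%

The combined multiplier is 0.685 × 0.36 × 0.84 × 1.03 = 0.21335832.
That corresponds to a decrease of 78.7%.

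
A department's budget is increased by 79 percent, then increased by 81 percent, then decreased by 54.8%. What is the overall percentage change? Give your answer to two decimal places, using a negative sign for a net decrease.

46.44%

A 79% increase multiplies by 1.79.
Then an 81% increase: 1.79 × 1.81 = 3.2399.
Then a 54.8% decrease: 3.2399 × 0.452 = 1.4644348.
Overall factor 1.4644348, i.e. 46.44%.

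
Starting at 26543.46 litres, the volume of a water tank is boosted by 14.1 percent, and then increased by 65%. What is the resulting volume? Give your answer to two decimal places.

Apply the 14.1% increase: 26543.46 × 1.141 = 30286.08786.
65% increase: 30286.08786 × 1.65 = 49972.044969 ≈ 49972.04.

49972.04 litres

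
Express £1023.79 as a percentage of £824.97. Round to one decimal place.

124.1%

£1023.79 ÷ £824.97 ≈ 124.1%.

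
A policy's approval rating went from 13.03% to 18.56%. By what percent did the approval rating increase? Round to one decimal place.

The change is 18.56 − 13.03 = 5.53 percentage points.
Relative to the original 13.03%, that is 5.53 ÷ 13.03 ≈ 42.4%.
So the approval rating rose by 42.4%.

42.4%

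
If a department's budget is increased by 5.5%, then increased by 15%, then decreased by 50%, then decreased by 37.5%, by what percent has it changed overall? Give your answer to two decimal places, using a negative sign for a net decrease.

The combined multiplier is 1.055 × 1.15 × 0.5 × 0.625 = 0.379140625.
That corresponds to a decrease of 62.09%.

-62.09%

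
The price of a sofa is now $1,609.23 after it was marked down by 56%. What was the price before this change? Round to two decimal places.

The overall multiplier applied was 0.44.
So the original price was $1,609.23 ÷ 0.44 ≈ $3,657.34.

$3,657.34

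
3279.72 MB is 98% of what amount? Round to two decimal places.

3279.72 MB ÷ 0.98 ≈ 3346.65 MB.

3346.65 MB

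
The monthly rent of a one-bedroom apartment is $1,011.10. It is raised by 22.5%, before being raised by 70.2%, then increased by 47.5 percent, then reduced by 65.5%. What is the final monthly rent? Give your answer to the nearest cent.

Each change multiplies by a factor: 1.225 × 1.702 × 1.475 × 0.345 = 1.06097893125.
$1,011.10 × 1.06097893125 = $1072.755797386875 ≈ $1,072.76.

$1,072.76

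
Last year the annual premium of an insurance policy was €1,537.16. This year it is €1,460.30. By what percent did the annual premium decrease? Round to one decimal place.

5.0%

Change: €1,460.30 − €1,537.16 = -€76.86.
Relative to the original: -€76.86 ÷ €1,537.16 ≈ -5.0%.
So the annual premium decreased by 5.0%.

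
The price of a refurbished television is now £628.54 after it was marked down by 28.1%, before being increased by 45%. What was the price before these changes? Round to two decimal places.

The overall multiplier applied was 0.719 × 1.45 = 1.04255.
So the original price was £628.54 ÷ 1.04255 ≈ £602.89.

£602.89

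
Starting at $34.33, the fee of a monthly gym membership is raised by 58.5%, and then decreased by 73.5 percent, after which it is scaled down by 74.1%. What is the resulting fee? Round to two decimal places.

$3.73

Each change multiplies by a factor: 1.585 × 0.265 × 0.259 = 0.108786475.
$34.33 × 0.108786475 = $3.73463968675 ≈ $3.73.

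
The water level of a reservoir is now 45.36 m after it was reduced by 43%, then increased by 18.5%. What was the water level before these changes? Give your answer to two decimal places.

Undoing the 18.5% increase: 45.36 ÷ 1.185 ≈ 38.278481.
Undoing the 43% decrease: 38.278481 ÷ 0.57 ≈ 67.16 m.

67.16 m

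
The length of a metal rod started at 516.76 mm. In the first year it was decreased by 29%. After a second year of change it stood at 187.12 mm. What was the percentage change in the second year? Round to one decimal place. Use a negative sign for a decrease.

-49.0%

After the first year: 516.76 × 0.71 = 366.8996.
Second-year multiplier: 187.12 ÷ 366.8996 ≈ 0.51.
That is a change of -49.0%.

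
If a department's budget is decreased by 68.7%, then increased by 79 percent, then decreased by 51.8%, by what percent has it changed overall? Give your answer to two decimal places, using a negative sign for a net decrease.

-72.99%

The combined multiplier is 0.313 × 1.79 × 0.482 = 0.27005014.
That corresponds to a decrease of 72.99%.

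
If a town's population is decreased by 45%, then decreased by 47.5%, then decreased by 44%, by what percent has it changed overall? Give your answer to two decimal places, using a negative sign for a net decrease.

A 45% decrease multiplies by 0.55.
Then a 47.5% decrease: 0.55 × 0.525 = 0.28875.
Then a 44% decrease: 0.28875 × 0.56 = 0.1617.
Overall factor 0.1617, i.e. -83.83%.

-83.83%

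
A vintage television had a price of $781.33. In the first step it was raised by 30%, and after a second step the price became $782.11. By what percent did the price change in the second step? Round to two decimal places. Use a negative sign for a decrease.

-23.00%

After the first step: $781.33 × 1.3 = $1015.729.
Second-step multiplier: $782.11 ÷ $1015.729 ≈ 0.769999.
That is a change of -23.00%.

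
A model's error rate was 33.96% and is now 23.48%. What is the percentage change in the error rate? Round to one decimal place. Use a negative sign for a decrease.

-30.9%

The change is 23.48 − 33.96 = -10.48 percentage points.
Relative to the original 33.96%, that is -10.48 ÷ 33.96 ≈ -30.9%.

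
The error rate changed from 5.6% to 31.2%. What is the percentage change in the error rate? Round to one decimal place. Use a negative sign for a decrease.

The change is 31.2 − 5.6 = 25.6 percentage points.
Relative to the original 5.6%, that is 25.6 ÷ 5.6 ≈ 457.1%.

457.1%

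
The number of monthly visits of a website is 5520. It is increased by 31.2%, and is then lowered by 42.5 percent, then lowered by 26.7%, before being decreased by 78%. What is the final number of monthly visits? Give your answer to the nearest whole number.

672

31.2% increase: 5520 × 1.312 = 7242.24.
Apply the 42.5% decrease: 7242.24 × 0.575 = 4164.288.
Apply the 26.7% decrease: 4164.288 × 0.733 = 3052.423104.
After the 78% decrease: 3052.423104 × 0.22 = 671.53308288 ≈ 672.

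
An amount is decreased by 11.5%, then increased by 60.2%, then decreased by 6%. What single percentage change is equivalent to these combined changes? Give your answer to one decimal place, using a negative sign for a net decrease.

33.3%

An 11.5% decrease multiplies by 0.885.
Then a 60.2% increase: 0.885 × 1.602 = 1.41777.
Then a 6% decrease: 1.41777 × 0.94 = 1.3327038.
Overall factor 1.3327038, i.e. 33.3%.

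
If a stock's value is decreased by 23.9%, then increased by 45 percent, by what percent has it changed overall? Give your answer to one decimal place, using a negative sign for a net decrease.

10.3%

A 23.9% decrease multiplies by 0.761.
Then a 45% increase: 0.761 × 1.45 = 1.10345.
Overall factor 1.10345, i.e. 10.3%.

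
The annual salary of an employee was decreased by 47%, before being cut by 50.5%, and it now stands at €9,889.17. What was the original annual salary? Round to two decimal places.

€37,694.57

The overall multiplier applied was 0.53 × 0.495 = 0.26235.
So the original annual salary was €9,889.17 ÷ 0.26235 ≈ €37,694.57.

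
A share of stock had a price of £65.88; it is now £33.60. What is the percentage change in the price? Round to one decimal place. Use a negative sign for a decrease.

-49.0%

Change: £33.60 − £65.88 = -£32.28.
Relative to the original: -£32.28 ÷ £65.88 ≈ -49.0%.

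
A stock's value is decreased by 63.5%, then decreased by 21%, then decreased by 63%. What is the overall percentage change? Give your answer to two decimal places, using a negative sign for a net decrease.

The combined multiplier is 0.365 × 0.79 × 0.37 = 0.1066895.
That corresponds to a decrease of 89.33%.

-89.33%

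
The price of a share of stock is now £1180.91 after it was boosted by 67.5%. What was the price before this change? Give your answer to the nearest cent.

£705.02

The overall multiplier applied was 1.675.
So the original price was £1180.91 ÷ 1.675 ≈ £705.02.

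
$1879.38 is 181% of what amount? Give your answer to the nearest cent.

$1038.33

$1879.38 ÷ 1.81 ≈ $1038.33.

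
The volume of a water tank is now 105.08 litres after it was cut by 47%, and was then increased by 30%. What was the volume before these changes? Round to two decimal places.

The overall multiplier applied was 0.53 × 1.3 = 0.689.
So the original volume was 105.08 ÷ 0.689 ≈ 152.51 litres.

152.51 litres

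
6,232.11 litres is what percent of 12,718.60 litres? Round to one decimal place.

6,232.11 litres ÷ 12,718.60 litres ≈ 49.0%.

49.0%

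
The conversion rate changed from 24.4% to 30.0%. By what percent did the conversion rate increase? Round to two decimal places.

The change is 30.0 − 24.4 = 5.6 percentage points.
Relative to the original 24.4%, that is 5.6 ÷ 24.4 ≈ 22.95%.
So the conversion rate rose by 22.95%.

22.95%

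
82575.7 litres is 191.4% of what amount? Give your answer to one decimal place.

82575.7 litres ÷ 1.914 ≈ 43143.0 litres.

43143.0 litres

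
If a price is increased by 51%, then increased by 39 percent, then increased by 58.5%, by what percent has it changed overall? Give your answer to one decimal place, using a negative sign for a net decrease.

232.7%

The combined multiplier is 1.51 × 1.39 × 1.585 = 3.3267565.
That corresponds to an increase of 232.7%.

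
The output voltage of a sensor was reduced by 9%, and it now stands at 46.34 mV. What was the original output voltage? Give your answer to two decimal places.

50.92 mV

The overall multiplier applied was 0.91.
So the original output voltage was 46.34 ÷ 0.91 ≈ 50.92 mV.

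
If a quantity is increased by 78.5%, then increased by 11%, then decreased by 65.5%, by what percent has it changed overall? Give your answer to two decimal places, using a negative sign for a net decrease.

-31.64%

A 78.5% increase multiplies by 1.785.
Then an 11% increase: 1.785 × 1.11 = 1.98135.
Then a 65.5% decrease: 1.98135 × 0.345 = 0.68356575.
Overall factor 0.68356575, i.e. -31.64%.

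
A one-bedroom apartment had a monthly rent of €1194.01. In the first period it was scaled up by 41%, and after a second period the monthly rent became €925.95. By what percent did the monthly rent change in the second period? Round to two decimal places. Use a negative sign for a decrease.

After the first period: €1194.01 × 1.41 = €1683.5541.
Second-period multiplier: €925.95 ÷ €1683.5541 ≈ 0.549997.
That is a change of -45.00%.

-45.00%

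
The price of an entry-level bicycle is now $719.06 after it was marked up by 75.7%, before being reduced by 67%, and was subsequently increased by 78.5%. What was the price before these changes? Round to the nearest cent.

Undoing the 78.5% increase: $719.06 ÷ 1.785 ≈ $402.834734.
Undoing the 67% decrease: $402.834734 ÷ 0.33 ≈ $1220.711315.
Undoing the 75.7% increase: $1220.711315 ÷ 1.757 ≈ $694.77.

$694.77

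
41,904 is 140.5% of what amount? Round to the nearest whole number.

41,904 ÷ 1.405 ≈ 29,825.

29,825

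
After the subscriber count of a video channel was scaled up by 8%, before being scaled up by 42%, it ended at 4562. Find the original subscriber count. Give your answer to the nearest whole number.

Undoing the 42% increase: 4562 ÷ 1.42 ≈ 3212.676056.
Undoing the 8% increase: 3212.676056 ÷ 1.08 ≈ 2975.

2975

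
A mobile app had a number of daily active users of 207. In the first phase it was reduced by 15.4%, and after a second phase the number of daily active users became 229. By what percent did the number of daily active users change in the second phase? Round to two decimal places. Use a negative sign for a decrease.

After the first phase: 207 × 0.846 = 175.122.
Second-phase multiplier: 229 ÷ 175.122 ≈ 1.30766.
That is a change of 30.77%.

30.77%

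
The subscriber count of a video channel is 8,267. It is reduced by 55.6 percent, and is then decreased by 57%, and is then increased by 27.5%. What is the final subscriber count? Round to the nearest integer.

2,012

Each change multiplies by a factor: 0.444 × 0.43 × 1.275 = 0.243423.
8,267 × 0.243423 = 2012.377941 ≈ 2,012.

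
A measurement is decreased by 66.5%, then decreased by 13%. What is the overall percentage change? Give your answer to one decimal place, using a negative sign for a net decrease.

-70.9%

The combined multiplier is 0.335 × 0.87 = 0.29145.
That corresponds to a decrease of 70.9%.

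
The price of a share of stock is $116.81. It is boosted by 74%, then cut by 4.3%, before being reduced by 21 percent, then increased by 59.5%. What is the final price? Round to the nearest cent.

$245.09

74% increase: $116.81 × 1.74 = $203.2494.
After the 4.3% decrease: $203.2494 × 0.957 = $194.5096758.
Apply the 21% decrease: $194.5096758 × 0.79 = $153.662643882.
Apply the 59.5% increase: $153.662643882 × 1.595 = $245.09191699179 ≈ $245.09.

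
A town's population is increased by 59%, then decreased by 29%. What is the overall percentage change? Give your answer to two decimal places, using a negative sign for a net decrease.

A 59% increase multiplies by 1.59.
Then a 29% decrease: 1.59 × 0.71 = 1.1289.
Overall factor 1.1289, i.e. 12.89%.

12.89%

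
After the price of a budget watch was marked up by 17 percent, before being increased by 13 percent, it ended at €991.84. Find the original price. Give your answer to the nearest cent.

Undoing the 13% increase: €991.84 ÷ 1.13 ≈ €877.734513.
Undoing the 17% increase: €877.734513 ÷ 1.17 ≈ €750.20.

€750.20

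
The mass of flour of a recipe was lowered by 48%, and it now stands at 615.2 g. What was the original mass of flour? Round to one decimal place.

The overall multiplier applied was 0.52.
So the original mass of flour was 615.2 ÷ 0.52 ≈ 1,183.1 g.

1,183.1 g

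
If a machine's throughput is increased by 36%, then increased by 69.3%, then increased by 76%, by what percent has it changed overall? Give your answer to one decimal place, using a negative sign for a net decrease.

305.2%

The combined multiplier is 1.36 × 1.693 × 1.76 = 4.0523648.
That corresponds to an increase of 305.2%.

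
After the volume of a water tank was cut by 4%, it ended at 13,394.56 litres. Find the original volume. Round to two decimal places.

The overall multiplier applied was 0.96.
So the original volume was 13,394.56 ÷ 0.96 ≈ 13,952.67 litres.

13,952.67 litres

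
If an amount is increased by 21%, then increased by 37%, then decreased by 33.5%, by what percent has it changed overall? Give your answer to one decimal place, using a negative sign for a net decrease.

The combined multiplier is 1.21 × 1.37 × 0.665 = 1.1023705.
That corresponds to an increase of 10.2%.

10.2%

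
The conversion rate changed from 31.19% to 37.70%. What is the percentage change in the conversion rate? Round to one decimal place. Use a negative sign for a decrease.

20.9%

The change is 37.70 − 31.19 = 6.51 percentage points.
Relative to the original 31.19%, that is 6.51 ÷ 31.19 ≈ 20.9%.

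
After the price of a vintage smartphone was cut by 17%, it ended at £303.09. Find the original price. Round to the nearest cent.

The overall multiplier applied was 0.83.
So the original price was £303.09 ÷ 0.83 ≈ £365.17.

£365.17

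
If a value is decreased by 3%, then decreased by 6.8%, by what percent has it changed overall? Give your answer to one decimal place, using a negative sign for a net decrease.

-9.6%

A 3% decrease multiplies by 0.97.
Then a 6.8% decrease: 0.97 × 0.932 = 0.90404.
Overall factor 0.90404, i.e. -9.6%.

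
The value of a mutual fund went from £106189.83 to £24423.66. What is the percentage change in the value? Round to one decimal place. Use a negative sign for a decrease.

-77.0%

Change: £24423.66 − £106189.83 = -£81766.17.
Relative to the original: -£81766.17 ÷ £106189.83 ≈ -77.0%.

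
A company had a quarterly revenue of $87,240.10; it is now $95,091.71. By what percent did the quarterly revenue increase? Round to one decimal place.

9.0%

Change: $95,091.71 − $87,240.10 = $7,851.61.
Relative to the original: $7,851.61 ÷ $87,240.10 ≈ 9.0%.
So the quarterly revenue increased by 9.0%.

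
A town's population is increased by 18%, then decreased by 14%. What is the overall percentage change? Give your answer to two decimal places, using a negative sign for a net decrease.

1.48%

An 18% increase multiplies by 1.18.
Then a 14% decrease: 1.18 × 0.86 = 1.0148.
Overall factor 1.0148, i.e. 1.48%.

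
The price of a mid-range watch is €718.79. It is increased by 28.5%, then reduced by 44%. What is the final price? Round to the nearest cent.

€517.24

After the 28.5% increase: €718.79 × 1.285 = €923.64515.
Apply the 44% decrease: €923.64515 × 0.56 = €517.241284 ≈ €517.24.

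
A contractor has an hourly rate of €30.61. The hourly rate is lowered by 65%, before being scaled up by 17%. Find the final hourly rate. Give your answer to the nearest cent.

€12.53

After the 65% decrease: €30.61 × 0.35 = €10.7135.
After the 17% increase: €10.7135 × 1.17 = €12.534795 ≈ €12.53.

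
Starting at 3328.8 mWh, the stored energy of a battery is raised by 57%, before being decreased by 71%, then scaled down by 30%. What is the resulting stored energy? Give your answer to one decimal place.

1060.9 mWh

Each change multiplies by a factor: 1.57 × 0.29 × 0.7 = 0.31871.
3328.8 × 0.31871 = 1060.921848 ≈ 1060.9.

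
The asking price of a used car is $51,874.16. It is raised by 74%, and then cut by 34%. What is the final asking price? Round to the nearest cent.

74% increase: $51,874.16 × 1.74 = $90261.0384.
After the 34% decrease: $90261.0384 × 0.66 = $59572.285344 ≈ $59,572.29.

$59,572.29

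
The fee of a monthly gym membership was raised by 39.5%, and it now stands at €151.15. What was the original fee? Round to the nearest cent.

€108.35

The overall multiplier applied was 1.395.
So the original fee was €151.15 ÷ 1.395 ≈ €108.35.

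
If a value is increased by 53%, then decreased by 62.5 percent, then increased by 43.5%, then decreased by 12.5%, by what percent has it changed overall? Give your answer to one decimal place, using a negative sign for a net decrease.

The combined multiplier is 1.53 × 0.375 × 1.435 × 0.875 = 0.72041484375.
That corresponds to a decrease of 28.0%.

-28.0%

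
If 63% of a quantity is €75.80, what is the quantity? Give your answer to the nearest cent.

€75.80 ÷ 0.63 ≈ €120.32.

€120.32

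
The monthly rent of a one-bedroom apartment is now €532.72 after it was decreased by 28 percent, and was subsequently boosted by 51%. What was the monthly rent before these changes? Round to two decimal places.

Undoing the 51% increase: €532.72 ÷ 1.51 ≈ €352.794702.
Undoing the 28% decrease: €352.794702 ÷ 0.72 ≈ €489.99.

€489.99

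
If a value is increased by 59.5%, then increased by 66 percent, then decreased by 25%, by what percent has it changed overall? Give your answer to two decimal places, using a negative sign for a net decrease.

A 59.5% increase multiplies by 1.595.
Then a 66% increase: 1.595 × 1.66 = 2.6477.
Then a 25% decrease: 2.6477 × 0.75 = 1.985775.
Overall factor 1.985775, i.e. 98.58%.

98.58%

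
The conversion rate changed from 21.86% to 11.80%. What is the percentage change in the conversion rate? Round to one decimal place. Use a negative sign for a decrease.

The change is 11.80 − 21.86 = -10.06 percentage points.
Relative to the original 21.86%, that is -10.06 ÷ 21.86 ≈ -46.0%.

-46.0%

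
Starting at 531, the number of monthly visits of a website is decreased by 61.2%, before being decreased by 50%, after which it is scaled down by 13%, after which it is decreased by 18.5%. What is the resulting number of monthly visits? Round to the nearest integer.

73

61.2% decrease: 531 × 0.388 = 206.028.
Apply the 50% decrease: 206.028 × 0.5 = 103.014.
13% decrease: 103.014 × 0.87 = 89.62218.
Apply the 18.5% decrease: 89.62218 × 0.815 = 73.0420767 ≈ 73.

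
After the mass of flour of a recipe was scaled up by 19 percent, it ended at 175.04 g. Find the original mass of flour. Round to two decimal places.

147.09 g

The overall multiplier applied was 1.19.
So the original mass of flour was 175.04 ÷ 1.19 ≈ 147.09 g.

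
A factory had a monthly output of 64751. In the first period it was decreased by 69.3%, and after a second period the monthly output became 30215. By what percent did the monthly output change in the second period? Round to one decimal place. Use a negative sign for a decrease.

After the first period: 64751 × 0.307 = 19878.557.
Second-period multiplier: 30215 ÷ 19878.557 ≈ 1.51998.
That is a change of 52.0%.

52.0%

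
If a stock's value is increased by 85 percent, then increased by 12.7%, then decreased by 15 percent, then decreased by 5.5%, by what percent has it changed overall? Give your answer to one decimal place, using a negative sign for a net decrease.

67.5%

The combined multiplier is 1.85 × 1.127 × 0.85 × 0.945 = 1.6747360875.
That corresponds to an increase of 67.5%.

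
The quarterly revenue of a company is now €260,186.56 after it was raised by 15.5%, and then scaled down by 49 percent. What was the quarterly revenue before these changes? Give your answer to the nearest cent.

€441,705.39

The overall multiplier applied was 1.155 × 0.51 = 0.58905.
So the original quarterly revenue was €260,186.56 ÷ 0.58905 ≈ €441,705.39.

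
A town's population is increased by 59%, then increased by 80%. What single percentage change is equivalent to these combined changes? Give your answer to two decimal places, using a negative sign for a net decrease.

186.20%

A 59% increase multiplies by 1.59.
Then an 80% increase: 1.59 × 1.8 = 2.862.
Overall factor 2.862, i.e. 186.20%.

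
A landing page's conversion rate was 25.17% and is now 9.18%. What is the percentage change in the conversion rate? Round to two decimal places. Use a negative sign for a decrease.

-63.53%

The change is 9.18 − 25.17 = -15.99 percentage points.
Relative to the original 25.17%, that is -15.99 ÷ 25.17 ≈ -63.53%.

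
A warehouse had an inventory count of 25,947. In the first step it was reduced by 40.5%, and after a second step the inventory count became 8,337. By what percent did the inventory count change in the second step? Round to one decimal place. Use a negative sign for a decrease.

-46.0%

After the first step: 25,947 × 0.595 = 15438.465.
Second-step multiplier: 8,337 ÷ 15438.465 ≈ 0.54001.
That is a change of -46.0%.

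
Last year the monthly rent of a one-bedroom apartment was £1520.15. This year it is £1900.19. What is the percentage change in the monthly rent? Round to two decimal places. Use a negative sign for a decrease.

Change: £1900.19 − £1520.15 = £380.04.
Relative to the original: £380.04 ÷ £1520.15 ≈ 25.00%.

25.00%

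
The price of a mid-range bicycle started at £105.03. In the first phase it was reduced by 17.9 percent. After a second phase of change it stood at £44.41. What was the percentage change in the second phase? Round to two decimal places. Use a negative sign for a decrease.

After the first phase: £105.03 × 0.821 = £86.22963.
Second-phase multiplier: £44.41 ÷ £86.22963 ≈ 0.51502.
That is a change of -48.50%.

-48.50%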